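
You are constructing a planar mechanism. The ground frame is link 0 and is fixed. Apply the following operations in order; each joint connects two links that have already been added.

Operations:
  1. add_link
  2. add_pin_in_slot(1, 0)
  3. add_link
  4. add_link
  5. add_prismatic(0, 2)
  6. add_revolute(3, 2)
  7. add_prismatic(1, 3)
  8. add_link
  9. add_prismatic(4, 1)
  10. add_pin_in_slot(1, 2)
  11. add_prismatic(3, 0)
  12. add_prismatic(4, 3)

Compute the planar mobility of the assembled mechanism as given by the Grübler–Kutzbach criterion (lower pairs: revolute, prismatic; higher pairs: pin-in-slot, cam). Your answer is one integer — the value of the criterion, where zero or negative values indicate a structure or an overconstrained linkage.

[1;0;0] (link 0 is ground)
L+ [2;0;0]
PS(1,0)∈J2 [2;0;1]
L+ [3;0;1]
L+ [4;0;1]
P(0,2)∈J1 [4;1;1]
R(3,2)∈J1 [4;2;1]
P(1,3)∈J1 [4;3;1]
L+ [5;3;1]
P(4,1)∈J1 [5;4;1]
PS(1,2)∈J2 [5;4;2]
P(3,0)∈J1 [5;5;2]
P(4,3)∈J1 [5;6;2]
mobility = 12 − 12 − 2 = -2

M = -2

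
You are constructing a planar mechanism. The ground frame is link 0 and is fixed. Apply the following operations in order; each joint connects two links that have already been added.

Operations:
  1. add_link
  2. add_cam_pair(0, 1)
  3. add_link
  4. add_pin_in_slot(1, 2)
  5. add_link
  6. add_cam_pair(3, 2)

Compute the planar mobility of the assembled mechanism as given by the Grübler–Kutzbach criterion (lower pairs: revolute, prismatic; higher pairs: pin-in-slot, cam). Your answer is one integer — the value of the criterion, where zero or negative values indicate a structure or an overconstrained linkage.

M = 6

L=1 J1=0 J2=0
add link → L=2 J1=0 J2=0
C@0,1 dof=2 J2 → L=2 J1=0 J2=1
add link → L=3 J1=0 J2=1
PS@1,2 dof=2 J2 → L=3 J1=0 J2=2
add link → L=4 J1=0 J2=2
C@3,2 dof=2 J2 → L=4 J1=0 J2=3
M=3(L−1)−2J1−J2=3·3−2·0−3=6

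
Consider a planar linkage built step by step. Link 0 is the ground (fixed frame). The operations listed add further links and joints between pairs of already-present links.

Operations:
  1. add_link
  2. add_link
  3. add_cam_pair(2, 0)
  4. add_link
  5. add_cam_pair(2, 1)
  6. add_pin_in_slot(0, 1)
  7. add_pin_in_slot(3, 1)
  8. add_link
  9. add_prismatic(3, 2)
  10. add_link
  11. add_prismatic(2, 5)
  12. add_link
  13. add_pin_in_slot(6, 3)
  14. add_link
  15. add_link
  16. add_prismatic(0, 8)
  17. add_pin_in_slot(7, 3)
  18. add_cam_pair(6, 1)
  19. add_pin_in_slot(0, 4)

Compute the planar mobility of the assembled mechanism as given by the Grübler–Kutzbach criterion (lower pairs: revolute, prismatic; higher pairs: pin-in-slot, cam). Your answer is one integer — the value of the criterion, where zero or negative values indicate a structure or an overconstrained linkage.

link 0 = ground. State L|J1|J2 = 1|0|0
+link1  2|0|0
+link2  3|0|0
C(2,0) f=2→J2  3|0|1
+link3  4|0|1
C(2,1) f=2→J2  4|0|2
PS(0,1) f=2→J2  4|0|3
PS(3,1) f=2→J2  4|0|4
+link4  5|0|4
P(3,2) f=1→J1  5|1|4
+link5  6|1|4
P(2,5) f=1→J1  6|2|4
+link6  7|2|4
PS(6,3) f=2→J2  7|2|5
+link7  8|2|5
+link8  9|2|5
P(0,8) f=1→J1  9|3|5
PS(7,3) f=2→J2  9|3|6
C(6,1) f=2→J2  9|3|7
PS(0,4) f=2→J2  9|3|8
M = 3(9−1)−2·3−8 = 24−6−8 = 10

M = 10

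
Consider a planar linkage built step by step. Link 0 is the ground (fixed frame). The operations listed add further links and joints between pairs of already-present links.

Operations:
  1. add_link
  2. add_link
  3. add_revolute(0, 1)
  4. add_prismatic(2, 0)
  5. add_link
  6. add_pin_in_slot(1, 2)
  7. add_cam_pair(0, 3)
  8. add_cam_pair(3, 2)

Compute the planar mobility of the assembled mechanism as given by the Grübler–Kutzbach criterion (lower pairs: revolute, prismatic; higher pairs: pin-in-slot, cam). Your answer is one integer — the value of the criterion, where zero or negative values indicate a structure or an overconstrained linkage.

M = 2

L=1 J1=0 J2=0
add link → L=2 J1=0 J2=0
add link → L=3 J1=0 J2=0
R@0,1 dof=1 J1 → L=3 J1=1 J2=0
P@2,0 dof=1 J1 → L=3 J1=2 J2=0
add link → L=4 J1=2 J2=0
PS@1,2 dof=2 J2 → L=4 J1=2 J2=1
C@0,3 dof=2 J2 → L=4 J1=2 J2=2
C@3,2 dof=2 J2 → L=4 J1=2 J2=3
M=3(L−1)−2J1−J2=3·3−2·2−3=2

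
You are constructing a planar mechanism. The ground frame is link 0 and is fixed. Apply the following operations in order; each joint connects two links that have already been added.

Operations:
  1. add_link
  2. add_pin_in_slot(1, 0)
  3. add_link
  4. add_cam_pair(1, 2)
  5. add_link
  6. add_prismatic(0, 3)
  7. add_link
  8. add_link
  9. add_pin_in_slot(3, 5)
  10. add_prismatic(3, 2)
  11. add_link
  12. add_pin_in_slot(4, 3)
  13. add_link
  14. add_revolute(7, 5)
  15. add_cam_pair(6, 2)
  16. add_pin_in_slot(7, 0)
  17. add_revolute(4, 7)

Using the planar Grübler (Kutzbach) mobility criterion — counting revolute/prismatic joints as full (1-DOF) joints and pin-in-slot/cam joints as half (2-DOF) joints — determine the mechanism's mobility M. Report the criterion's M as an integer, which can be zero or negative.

link 0 = ground. State L|J1|J2 = 1|0|0
+link1  2|0|0
PS(1,0) f=2→J2  2|0|1
+link2  3|0|1
C(1,2) f=2→J2  3|0|2
+link3  4|0|2
P(0,3) f=1→J1  4|1|2
+link4  5|1|2
+link5  6|1|2
PS(3,5) f=2→J2  6|1|3
P(3,2) f=1→J1  6|2|3
+link6  7|2|3
PS(4,3) f=2→J2  7|2|4
+link7  8|2|4
R(7,5) f=1→J1  8|3|4
C(6,2) f=2→J2  8|3|5
PS(7,0) f=2→J2  8|3|6
R(4,7) f=1→J1  8|4|6
M = 3(8−1)−2·4−6 = 21−8−6 = 7

M = 7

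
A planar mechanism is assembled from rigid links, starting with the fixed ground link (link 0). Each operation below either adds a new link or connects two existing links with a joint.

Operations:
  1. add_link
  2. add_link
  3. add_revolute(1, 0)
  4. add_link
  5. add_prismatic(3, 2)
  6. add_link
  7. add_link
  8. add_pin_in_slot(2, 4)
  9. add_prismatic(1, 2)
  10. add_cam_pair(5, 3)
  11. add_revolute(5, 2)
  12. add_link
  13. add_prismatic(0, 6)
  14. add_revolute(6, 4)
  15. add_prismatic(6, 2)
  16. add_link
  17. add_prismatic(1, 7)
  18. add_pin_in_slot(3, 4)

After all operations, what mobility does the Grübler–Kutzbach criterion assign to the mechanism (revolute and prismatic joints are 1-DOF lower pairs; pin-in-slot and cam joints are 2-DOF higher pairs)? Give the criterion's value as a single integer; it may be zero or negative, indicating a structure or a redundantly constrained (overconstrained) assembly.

M = 2

link 0 = ground. State L|J1|J2 = 1|0|0
+link1  2|0|0
+link2  3|0|0
R(1,0) f=1→J1  3|1|0
+link3  4|1|0
P(3,2) f=1→J1  4|2|0
+link4  5|2|0
+link5  6|2|0
PS(2,4) f=2→J2  6|2|1
P(1,2) f=1→J1  6|3|1
C(5,3) f=2→J2  6|3|2
R(5,2) f=1→J1  6|4|2
+link6  7|4|2
P(0,6) f=1→J1  7|5|2
R(6,4) f=1→J1  7|6|2
P(6,2) f=1→J1  7|7|2
+link7  8|7|2
P(1,7) f=1→J1  8|8|2
PS(3,4) f=2→J2  8|8|3
M = 3(8−1)−2·8−3 = 21−16−3 = 2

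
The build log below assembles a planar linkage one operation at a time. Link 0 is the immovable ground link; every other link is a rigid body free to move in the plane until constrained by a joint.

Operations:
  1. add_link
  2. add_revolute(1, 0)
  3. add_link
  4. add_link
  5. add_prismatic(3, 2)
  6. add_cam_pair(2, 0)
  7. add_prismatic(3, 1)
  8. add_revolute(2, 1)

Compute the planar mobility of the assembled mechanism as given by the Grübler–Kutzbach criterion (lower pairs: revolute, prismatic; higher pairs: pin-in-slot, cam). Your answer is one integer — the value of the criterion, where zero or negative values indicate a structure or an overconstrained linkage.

L=1 J1=0 J2=0
add link → L=2 J1=0 J2=0
R@1,0 dof=1 J1 → L=2 J1=1 J2=0
add link → L=3 J1=1 J2=0
add link → L=4 J1=1 J2=0
P@3,2 dof=1 J1 → L=4 J1=2 J2=0
C@2,0 dof=2 J2 → L=4 J1=2 J2=1
P@3,1 dof=1 J1 → L=4 J1=3 J2=1
R@2,1 dof=1 J1 → L=4 J1=4 J2=1
M=3(L−1)−2J1−J2=3·3−2·4−1=0

M = 0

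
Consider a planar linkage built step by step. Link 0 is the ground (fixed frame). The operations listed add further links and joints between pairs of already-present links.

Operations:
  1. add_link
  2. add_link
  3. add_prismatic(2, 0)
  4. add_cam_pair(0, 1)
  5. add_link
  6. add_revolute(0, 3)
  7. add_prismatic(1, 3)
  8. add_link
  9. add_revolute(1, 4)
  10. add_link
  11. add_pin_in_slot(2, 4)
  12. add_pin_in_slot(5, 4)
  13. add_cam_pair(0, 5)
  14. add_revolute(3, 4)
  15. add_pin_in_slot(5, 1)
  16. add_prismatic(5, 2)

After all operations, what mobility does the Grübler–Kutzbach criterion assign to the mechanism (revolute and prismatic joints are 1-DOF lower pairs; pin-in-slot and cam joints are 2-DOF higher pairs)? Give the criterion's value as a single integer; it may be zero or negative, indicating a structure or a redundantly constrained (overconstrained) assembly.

M = -2

[1;0;0] (link 0 is ground)
L+ [2;0;0]
L+ [3;0;0]
P(2,0)∈J1 [3;1;0]
C(0,1)∈J2 [3;1;1]
L+ [4;1;1]
R(0,3)∈J1 [4;2;1]
P(1,3)∈J1 [4;3;1]
L+ [5;3;1]
R(1,4)∈J1 [5;4;1]
L+ [6;4;1]
PS(2,4)∈J2 [6;4;2]
PS(5,4)∈J2 [6;4;3]
C(0,5)∈J2 [6;4;4]
R(3,4)∈J1 [6;5;4]
PS(5,1)∈J2 [6;5;5]
P(5,2)∈J1 [6;6;5]
mobility = 15 − 12 − 5 = -2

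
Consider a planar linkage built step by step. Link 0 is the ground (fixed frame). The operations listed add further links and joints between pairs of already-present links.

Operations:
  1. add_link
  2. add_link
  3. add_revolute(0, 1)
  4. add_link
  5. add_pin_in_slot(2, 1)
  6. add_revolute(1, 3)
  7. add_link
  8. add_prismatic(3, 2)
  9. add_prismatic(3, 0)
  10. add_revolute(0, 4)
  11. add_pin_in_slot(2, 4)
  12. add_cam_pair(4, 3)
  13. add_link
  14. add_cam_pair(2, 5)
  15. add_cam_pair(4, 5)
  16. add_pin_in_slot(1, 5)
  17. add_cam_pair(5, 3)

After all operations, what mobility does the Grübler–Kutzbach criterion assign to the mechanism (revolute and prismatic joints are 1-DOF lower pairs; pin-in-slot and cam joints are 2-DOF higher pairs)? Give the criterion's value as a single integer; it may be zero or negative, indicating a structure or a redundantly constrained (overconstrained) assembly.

M = -2

[1;0;0] (link 0 is ground)
L+ [2;0;0]
L+ [3;0;0]
R(0,1)∈J1 [3;1;0]
L+ [4;1;0]
PS(2,1)∈J2 [4;1;1]
R(1,3)∈J1 [4;2;1]
L+ [5;2;1]
P(3,2)∈J1 [5;3;1]
P(3,0)∈J1 [5;4;1]
R(0,4)∈J1 [5;5;1]
PS(2,4)∈J2 [5;5;2]
C(4,3)∈J2 [5;5;3]
L+ [6;5;3]
C(2,5)∈J2 [6;5;4]
C(4,5)∈J2 [6;5;5]
PS(1,5)∈J2 [6;5;6]
C(5,3)∈J2 [6;5;7]
mobility = 15 − 10 − 7 = -2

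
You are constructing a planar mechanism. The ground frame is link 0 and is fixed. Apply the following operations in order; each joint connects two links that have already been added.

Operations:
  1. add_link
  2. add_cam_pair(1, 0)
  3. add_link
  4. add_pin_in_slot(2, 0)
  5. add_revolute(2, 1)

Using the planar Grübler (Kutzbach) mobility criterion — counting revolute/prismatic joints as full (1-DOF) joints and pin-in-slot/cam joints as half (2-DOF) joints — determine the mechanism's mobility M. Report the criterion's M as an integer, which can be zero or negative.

M = 2

L=1 J1=0 J2=0
add link → L=2 J1=0 J2=0
C@1,0 dof=2 J2 → L=2 J1=0 J2=1
add link → L=3 J1=0 J2=1
PS@2,0 dof=2 J2 → L=3 J1=0 J2=2
R@2,1 dof=1 J1 → L=3 J1=1 J2=2
M=3(L−1)−2J1−J2=3·2−2·1−2=2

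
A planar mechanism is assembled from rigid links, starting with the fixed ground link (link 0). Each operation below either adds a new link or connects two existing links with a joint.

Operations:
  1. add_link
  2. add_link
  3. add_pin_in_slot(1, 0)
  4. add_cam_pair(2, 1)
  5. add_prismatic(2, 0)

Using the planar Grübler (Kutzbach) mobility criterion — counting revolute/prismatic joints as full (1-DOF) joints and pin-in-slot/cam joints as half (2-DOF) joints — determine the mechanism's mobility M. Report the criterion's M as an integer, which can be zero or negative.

M = 2

(L,J1,J2)=(1,0,0); link0 fixed
link1: (2,0,0)
link2: (3,0,0)
PS 1-0 [J2]: (3,0,1)
C 2-1 [J2]: (3,0,2)
P 2-0 [J1]: (3,1,2)
Grübler: 3·2 − 2·1 − 2 = 2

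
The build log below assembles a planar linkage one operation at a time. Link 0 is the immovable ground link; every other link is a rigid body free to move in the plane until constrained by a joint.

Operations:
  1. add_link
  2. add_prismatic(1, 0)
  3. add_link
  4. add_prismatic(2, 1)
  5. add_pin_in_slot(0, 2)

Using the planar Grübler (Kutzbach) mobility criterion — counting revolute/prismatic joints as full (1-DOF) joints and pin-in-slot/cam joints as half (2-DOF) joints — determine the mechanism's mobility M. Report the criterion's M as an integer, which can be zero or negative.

link 0 = ground. State L|J1|J2 = 1|0|0
+link1  2|0|0
P(1,0) f=1→J1  2|1|0
+link2  3|1|0
P(2,1) f=1→J1  3|2|0
PS(0,2) f=2→J2  3|2|1
M = 3(3−1)−2·2−1 = 6−4−1 = 1

M = 1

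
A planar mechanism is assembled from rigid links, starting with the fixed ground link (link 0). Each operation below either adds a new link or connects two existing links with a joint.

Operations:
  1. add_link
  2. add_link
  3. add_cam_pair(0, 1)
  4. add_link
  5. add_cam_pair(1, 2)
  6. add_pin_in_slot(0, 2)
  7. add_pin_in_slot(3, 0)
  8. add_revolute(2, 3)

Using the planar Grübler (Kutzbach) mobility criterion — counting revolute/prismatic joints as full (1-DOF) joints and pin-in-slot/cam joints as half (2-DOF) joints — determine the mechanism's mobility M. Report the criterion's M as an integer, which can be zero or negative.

M = 3

(L,J1,J2)=(1,0,0); link0 fixed
link1: (2,0,0)
link2: (3,0,0)
C 0-1 [J2]: (3,0,1)
link3: (4,0,1)
C 1-2 [J2]: (4,0,2)
PS 0-2 [J2]: (4,0,3)
PS 3-0 [J2]: (4,0,4)
R 2-3 [J1]: (4,1,4)
Grübler: 3·3 − 2·1 − 4 = 3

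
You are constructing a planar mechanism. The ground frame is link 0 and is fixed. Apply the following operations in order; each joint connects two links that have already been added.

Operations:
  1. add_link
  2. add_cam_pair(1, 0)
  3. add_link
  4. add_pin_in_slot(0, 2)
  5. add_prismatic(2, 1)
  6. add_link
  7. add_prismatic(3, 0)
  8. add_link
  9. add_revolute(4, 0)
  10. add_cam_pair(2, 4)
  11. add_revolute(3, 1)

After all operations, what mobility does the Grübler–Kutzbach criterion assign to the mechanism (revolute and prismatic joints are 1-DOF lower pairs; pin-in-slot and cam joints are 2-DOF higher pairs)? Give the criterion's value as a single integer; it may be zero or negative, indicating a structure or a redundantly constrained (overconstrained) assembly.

(L,J1,J2)=(1,0,0); link0 fixed
link1: (2,0,0)
C 1-0 [J2]: (2,0,1)
link2: (3,0,1)
PS 0-2 [J2]: (3,0,2)
P 2-1 [J1]: (3,1,2)
link3: (4,1,2)
P 3-0 [J1]: (4,2,2)
link4: (5,2,2)
R 4-0 [J1]: (5,3,2)
C 2-4 [J2]: (5,3,3)
R 3-1 [J1]: (5,4,3)
Grübler: 3·4 − 2·4 − 3 = 1

M = 1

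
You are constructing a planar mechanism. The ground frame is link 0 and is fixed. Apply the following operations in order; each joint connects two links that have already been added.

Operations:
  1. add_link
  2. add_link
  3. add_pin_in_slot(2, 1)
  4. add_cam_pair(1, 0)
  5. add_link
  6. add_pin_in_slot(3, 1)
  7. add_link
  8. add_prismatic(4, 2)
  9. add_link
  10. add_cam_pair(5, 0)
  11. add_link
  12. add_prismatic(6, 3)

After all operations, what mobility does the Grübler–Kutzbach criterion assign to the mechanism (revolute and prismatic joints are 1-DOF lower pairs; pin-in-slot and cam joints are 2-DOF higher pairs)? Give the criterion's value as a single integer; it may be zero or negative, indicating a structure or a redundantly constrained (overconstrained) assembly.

ground; <1,0,0>
#1 <2,0,0>
#2 <3,0,0>
PS:2↔1 J2 <3,0,1>
C:1↔0 J2 <3,0,2>
#3 <4,0,2>
PS:3↔1 J2 <4,0,3>
#4 <5,0,3>
P:4↔2 J1 <5,1,3>
#5 <6,1,3>
C:5↔0 J2 <6,1,4>
#6 <7,1,4>
P:6↔3 J1 <7,2,4>
3×6 − 2×2 − 1×4 = 10

M = 10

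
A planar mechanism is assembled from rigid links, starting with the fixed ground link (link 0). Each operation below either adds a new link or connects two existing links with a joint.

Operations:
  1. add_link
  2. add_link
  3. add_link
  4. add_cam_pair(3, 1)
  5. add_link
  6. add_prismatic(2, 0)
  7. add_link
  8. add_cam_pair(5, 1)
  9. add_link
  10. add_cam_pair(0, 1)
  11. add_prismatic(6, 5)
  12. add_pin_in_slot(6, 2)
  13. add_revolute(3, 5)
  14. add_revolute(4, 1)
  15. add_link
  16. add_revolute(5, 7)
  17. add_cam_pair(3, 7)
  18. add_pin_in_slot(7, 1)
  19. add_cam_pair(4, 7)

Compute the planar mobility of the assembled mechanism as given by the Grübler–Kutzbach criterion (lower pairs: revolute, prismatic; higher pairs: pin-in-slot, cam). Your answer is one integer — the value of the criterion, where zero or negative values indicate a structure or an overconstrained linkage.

ground; <1,0,0>
#1 <2,0,0>
#2 <3,0,0>
#3 <4,0,0>
C:3↔1 J2 <4,0,1>
#4 <5,0,1>
P:2↔0 J1 <5,1,1>
#5 <6,1,1>
C:5↔1 J2 <6,1,2>
#6 <7,1,2>
C:0↔1 J2 <7,1,3>
P:6↔5 J1 <7,2,3>
PS:6↔2 J2 <7,2,4>
R:3↔5 J1 <7,3,4>
R:4↔1 J1 <7,4,4>
#7 <8,4,4>
R:5↔7 J1 <8,5,4>
C:3↔7 J2 <8,5,5>
PS:7↔1 J2 <8,5,6>
C:4↔7 J2 <8,5,7>
3×7 − 2×5 − 1×7 = 4

M = 4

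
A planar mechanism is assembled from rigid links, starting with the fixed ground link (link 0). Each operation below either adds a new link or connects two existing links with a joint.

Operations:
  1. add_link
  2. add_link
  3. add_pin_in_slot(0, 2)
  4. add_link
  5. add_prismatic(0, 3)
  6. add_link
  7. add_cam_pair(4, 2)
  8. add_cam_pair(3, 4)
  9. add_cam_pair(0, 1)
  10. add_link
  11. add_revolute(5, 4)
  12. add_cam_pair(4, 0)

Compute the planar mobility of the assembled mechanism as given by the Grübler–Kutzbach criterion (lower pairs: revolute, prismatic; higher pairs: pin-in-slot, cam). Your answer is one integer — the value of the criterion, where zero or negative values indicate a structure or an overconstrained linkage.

(L,J1,J2)=(1,0,0); link0 fixed
link1: (2,0,0)
link2: (3,0,0)
PS 0-2 [J2]: (3,0,1)
link3: (4,0,1)
P 0-3 [J1]: (4,1,1)
link4: (5,1,1)
C 4-2 [J2]: (5,1,2)
C 3-4 [J2]: (5,1,3)
C 0-1 [J2]: (5,1,4)
link5: (6,1,4)
R 5-4 [J1]: (6,2,4)
C 4-0 [J2]: (6,2,5)
Grübler: 3·5 − 2·2 − 5 = 6

M = 6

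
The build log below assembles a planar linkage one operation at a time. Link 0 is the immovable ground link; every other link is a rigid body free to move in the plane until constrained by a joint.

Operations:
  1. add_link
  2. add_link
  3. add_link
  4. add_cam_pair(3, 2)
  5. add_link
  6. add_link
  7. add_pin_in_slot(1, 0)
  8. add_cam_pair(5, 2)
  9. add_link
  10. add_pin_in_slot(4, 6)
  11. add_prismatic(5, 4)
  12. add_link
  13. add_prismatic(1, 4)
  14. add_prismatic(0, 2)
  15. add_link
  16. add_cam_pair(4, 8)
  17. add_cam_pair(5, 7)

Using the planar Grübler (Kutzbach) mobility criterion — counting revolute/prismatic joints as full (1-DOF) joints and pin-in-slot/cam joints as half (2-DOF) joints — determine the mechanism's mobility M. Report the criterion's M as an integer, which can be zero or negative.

M = 12

L=1 J1=0 J2=0
add link → L=2 J1=0 J2=0
add link → L=3 J1=0 J2=0
add link → L=4 J1=0 J2=0
C@3,2 dof=2 J2 → L=4 J1=0 J2=1
add link → L=5 J1=0 J2=1
add link → L=6 J1=0 J2=1
PS@1,0 dof=2 J2 → L=6 J1=0 J2=2
C@5,2 dof=2 J2 → L=6 J1=0 J2=3
add link → L=7 J1=0 J2=3
PS@4,6 dof=2 J2 → L=7 J1=0 J2=4
P@5,4 dof=1 J1 → L=7 J1=1 J2=4
add link → L=8 J1=1 J2=4
P@1,4 dof=1 J1 → L=8 J1=2 J2=4
P@0,2 dof=1 J1 → L=8 J1=3 J2=4
add link → L=9 J1=3 J2=4
C@4,8 dof=2 J2 → L=9 J1=3 J2=5
C@5,7 dof=2 J2 → L=9 J1=3 J2=6
M=3(L−1)−2J1−J2=3·8−2·3−6=12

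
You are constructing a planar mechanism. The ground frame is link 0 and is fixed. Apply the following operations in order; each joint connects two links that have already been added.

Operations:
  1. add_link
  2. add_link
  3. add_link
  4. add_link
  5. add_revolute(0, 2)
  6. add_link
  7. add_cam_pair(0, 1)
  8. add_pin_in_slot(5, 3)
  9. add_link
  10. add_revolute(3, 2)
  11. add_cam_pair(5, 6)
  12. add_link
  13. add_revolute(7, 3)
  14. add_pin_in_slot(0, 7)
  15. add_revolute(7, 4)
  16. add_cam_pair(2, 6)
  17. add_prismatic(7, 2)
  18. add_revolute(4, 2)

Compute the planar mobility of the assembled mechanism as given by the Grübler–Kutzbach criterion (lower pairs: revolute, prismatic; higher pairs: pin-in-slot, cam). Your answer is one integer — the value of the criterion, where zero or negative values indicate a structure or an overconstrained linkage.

M = 4

[1;0;0] (link 0 is ground)
L+ [2;0;0]
L+ [3;0;0]
L+ [4;0;0]
L+ [5;0;0]
R(0,2)∈J1 [5;1;0]
L+ [6;1;0]
C(0,1)∈J2 [6;1;1]
PS(5,3)∈J2 [6;1;2]
L+ [7;1;2]
R(3,2)∈J1 [7;2;2]
C(5,6)∈J2 [7;2;3]
L+ [8;2;3]
R(7,3)∈J1 [8;3;3]
PS(0,7)∈J2 [8;3;4]
R(7,4)∈J1 [8;4;4]
C(2,6)∈J2 [8;4;5]
P(7,2)∈J1 [8;5;5]
R(4,2)∈J1 [8;6;5]
mobility = 21 − 12 − 5 = 4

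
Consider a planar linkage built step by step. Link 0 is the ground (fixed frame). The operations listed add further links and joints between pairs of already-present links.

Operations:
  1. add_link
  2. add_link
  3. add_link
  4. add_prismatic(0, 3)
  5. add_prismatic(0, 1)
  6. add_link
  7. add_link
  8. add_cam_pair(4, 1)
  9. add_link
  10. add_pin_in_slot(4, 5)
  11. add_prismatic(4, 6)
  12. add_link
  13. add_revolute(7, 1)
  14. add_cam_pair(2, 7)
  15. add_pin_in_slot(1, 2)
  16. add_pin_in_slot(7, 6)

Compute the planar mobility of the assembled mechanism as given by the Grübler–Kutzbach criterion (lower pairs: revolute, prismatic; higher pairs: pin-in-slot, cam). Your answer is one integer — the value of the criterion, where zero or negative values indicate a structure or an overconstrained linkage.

(L,J1,J2)=(1,0,0); link0 fixed
link1: (2,0,0)
link2: (3,0,0)
link3: (4,0,0)
P 0-3 [J1]: (4,1,0)
P 0-1 [J1]: (4,2,0)
link4: (5,2,0)
link5: (6,2,0)
C 4-1 [J2]: (6,2,1)
link6: (7,2,1)
PS 4-5 [J2]: (7,2,2)
P 4-6 [J1]: (7,3,2)
link7: (8,3,2)
R 7-1 [J1]: (8,4,2)
C 2-7 [J2]: (8,4,3)
PS 1-2 [J2]: (8,4,4)
PS 7-6 [J2]: (8,4,5)
Grübler: 3·7 − 2·4 − 5 = 8

M = 8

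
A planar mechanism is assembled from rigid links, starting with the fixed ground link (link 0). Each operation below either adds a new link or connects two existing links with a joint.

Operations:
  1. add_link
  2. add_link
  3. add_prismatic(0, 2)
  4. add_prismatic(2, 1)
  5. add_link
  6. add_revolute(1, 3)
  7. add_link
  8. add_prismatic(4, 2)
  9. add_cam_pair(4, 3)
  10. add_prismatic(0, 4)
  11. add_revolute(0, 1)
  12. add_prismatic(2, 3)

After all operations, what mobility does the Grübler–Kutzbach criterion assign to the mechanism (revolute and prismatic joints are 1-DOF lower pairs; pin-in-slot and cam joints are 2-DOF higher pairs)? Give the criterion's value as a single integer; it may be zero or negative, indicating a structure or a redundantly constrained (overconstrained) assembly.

L=1 J1=0 J2=0
add link → L=2 J1=0 J2=0
add link → L=3 J1=0 J2=0
P@0,2 dof=1 J1 → L=3 J1=1 J2=0
P@2,1 dof=1 J1 → L=3 J1=2 J2=0
add link → L=4 J1=2 J2=0
R@1,3 dof=1 J1 → L=4 J1=3 J2=0
add link → L=5 J1=3 J2=0
P@4,2 dof=1 J1 → L=5 J1=4 J2=0
C@4,3 dof=2 J2 → L=5 J1=4 J2=1
P@0,4 dof=1 J1 → L=5 J1=5 J2=1
R@0,1 dof=1 J1 → L=5 J1=6 J2=1
P@2,3 dof=1 J1 → L=5 J1=7 J2=1
M=3(L−1)−2J1−J2=3·4−2·7−1=-3

M = -3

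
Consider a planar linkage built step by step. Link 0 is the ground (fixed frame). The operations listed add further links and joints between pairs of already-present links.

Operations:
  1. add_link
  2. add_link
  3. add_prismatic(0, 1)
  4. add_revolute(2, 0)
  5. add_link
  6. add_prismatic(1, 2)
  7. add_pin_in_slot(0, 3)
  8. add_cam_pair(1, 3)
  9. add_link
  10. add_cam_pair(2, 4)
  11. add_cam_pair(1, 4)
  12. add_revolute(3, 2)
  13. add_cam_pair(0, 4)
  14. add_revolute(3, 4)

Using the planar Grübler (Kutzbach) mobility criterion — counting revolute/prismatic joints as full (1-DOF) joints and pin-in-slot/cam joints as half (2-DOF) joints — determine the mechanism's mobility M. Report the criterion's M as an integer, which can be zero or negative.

M = -3

L=1 J1=0 J2=0
add link → L=2 J1=0 J2=0
add link → L=3 J1=0 J2=0
P@0,1 dof=1 J1 → L=3 J1=1 J2=0
R@2,0 dof=1 J1 → L=3 J1=2 J2=0
add link → L=4 J1=2 J2=0
P@1,2 dof=1 J1 → L=4 J1=3 J2=0
PS@0,3 dof=2 J2 → L=4 J1=3 J2=1
C@1,3 dof=2 J2 → L=4 J1=3 J2=2
add link → L=5 J1=3 J2=2
C@2,4 dof=2 J2 → L=5 J1=3 J2=3
C@1,4 dof=2 J2 → L=5 J1=3 J2=4
R@3,2 dof=1 J1 → L=5 J1=4 J2=4
C@0,4 dof=2 J2 → L=5 J1=4 J2=5
R@3,4 dof=1 J1 → L=5 J1=5 J2=5
M=3(L−1)−2J1−J2=3·4−2·5−5=-3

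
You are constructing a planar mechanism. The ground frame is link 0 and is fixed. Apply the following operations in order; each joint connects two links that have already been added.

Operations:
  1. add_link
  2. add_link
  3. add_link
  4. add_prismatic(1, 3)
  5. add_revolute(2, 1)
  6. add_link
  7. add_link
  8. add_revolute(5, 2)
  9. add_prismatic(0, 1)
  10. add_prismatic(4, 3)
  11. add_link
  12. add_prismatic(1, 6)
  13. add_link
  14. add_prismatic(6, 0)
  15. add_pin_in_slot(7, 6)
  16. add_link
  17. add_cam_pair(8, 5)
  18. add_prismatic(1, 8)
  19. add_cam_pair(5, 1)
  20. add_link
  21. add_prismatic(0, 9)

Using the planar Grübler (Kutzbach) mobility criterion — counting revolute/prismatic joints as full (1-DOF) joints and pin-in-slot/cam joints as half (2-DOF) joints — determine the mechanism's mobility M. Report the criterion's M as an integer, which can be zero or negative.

M = 6

link 0 = ground. State L|J1|J2 = 1|0|0
+link1  2|0|0
+link2  3|0|0
+link3  4|0|0
P(1,3) f=1→J1  4|1|0
R(2,1) f=1→J1  4|2|0
+link4  5|2|0
+link5  6|2|0
R(5,2) f=1→J1  6|3|0
P(0,1) f=1→J1  6|4|0
P(4,3) f=1→J1  6|5|0
+link6  7|5|0
P(1,6) f=1→J1  7|6|0
+link7  8|6|0
P(6,0) f=1→J1  8|7|0
PS(7,6) f=2→J2  8|7|1
+link8  9|7|1
C(8,5) f=2→J2  9|7|2
P(1,8) f=1→J1  9|8|2
C(5,1) f=2→J2  9|8|3
+link9  10|8|3
P(0,9) f=1→J1  10|9|3
M = 3(10−1)−2·9−3 = 27−18−3 = 6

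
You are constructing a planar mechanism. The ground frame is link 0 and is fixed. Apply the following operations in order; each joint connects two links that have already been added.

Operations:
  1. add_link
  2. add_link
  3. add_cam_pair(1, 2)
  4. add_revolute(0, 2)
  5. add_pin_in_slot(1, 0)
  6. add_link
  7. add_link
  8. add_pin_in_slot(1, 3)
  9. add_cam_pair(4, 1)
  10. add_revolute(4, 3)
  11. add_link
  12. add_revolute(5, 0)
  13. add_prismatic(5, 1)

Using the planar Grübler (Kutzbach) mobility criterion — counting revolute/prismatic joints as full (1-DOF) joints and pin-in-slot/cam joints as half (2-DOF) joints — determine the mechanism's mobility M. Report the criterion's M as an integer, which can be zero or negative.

M = 3

link 0 = ground. State L|J1|J2 = 1|0|0
+link1  2|0|0
+link2  3|0|0
C(1,2) f=2→J2  3|0|1
R(0,2) f=1→J1  3|1|1
PS(1,0) f=2→J2  3|1|2
+link3  4|1|2
+link4  5|1|2
PS(1,3) f=2→J2  5|1|3
C(4,1) f=2→J2  5|1|4
R(4,3) f=1→J1  5|2|4
+link5  6|2|4
R(5,0) f=1→J1  6|3|4
P(5,1) f=1→J1  6|4|4
M = 3(6−1)−2·4−4 = 15−8−4 = 3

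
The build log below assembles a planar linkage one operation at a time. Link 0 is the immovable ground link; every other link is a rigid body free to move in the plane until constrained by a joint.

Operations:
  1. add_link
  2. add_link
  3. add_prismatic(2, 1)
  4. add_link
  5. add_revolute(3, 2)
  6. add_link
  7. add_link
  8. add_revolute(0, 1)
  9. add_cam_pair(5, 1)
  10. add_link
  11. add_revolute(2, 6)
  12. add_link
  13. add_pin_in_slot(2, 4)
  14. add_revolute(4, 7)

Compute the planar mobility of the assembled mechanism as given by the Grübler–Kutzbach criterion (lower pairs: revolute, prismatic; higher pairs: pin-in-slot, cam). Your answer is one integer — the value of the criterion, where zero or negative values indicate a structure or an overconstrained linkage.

L=1 J1=0 J2=0
add link → L=2 J1=0 J2=0
add link → L=3 J1=0 J2=0
P@2,1 dof=1 J1 → L=3 J1=1 J2=0
add link → L=4 J1=1 J2=0
R@3,2 dof=1 J1 → L=4 J1=2 J2=0
add link → L=5 J1=2 J2=0
add link → L=6 J1=2 J2=0
R@0,1 dof=1 J1 → L=6 J1=3 J2=0
C@5,1 dof=2 J2 → L=6 J1=3 J2=1
add link → L=7 J1=3 J2=1
R@2,6 dof=1 J1 → L=7 J1=4 J2=1
add link → L=8 J1=4 J2=1
PS@2,4 dof=2 J2 → L=8 J1=4 J2=2
R@4,7 dof=1 J1 → L=8 J1=5 J2=2
M=3(L−1)−2J1−J2=3·7−2·5−2=9

M = 9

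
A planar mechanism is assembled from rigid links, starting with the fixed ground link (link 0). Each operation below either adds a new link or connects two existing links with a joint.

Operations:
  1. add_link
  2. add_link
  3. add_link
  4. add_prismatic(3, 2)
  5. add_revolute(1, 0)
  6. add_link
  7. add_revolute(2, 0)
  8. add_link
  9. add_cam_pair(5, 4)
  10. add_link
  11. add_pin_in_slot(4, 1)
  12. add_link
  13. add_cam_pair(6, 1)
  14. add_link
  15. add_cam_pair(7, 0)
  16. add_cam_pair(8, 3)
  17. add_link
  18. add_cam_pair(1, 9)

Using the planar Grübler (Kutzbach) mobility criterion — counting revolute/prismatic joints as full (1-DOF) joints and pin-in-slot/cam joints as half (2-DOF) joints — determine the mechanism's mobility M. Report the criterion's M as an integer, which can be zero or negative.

M = 15

ground; <1,0,0>
#1 <2,0,0>
#2 <3,0,0>
#3 <4,0,0>
P:3↔2 J1 <4,1,0>
R:1↔0 J1 <4,2,0>
#4 <5,2,0>
R:2↔0 J1 <5,3,0>
#5 <6,3,0>
C:5↔4 J2 <6,3,1>
#6 <7,3,1>
PS:4↔1 J2 <7,3,2>
#7 <8,3,2>
C:6↔1 J2 <8,3,3>
#8 <9,3,3>
C:7↔0 J2 <9,3,4>
C:8↔3 J2 <9,3,5>
#9 <10,3,5>
C:1↔9 J2 <10,3,6>
3×9 − 2×3 − 1×6 = 15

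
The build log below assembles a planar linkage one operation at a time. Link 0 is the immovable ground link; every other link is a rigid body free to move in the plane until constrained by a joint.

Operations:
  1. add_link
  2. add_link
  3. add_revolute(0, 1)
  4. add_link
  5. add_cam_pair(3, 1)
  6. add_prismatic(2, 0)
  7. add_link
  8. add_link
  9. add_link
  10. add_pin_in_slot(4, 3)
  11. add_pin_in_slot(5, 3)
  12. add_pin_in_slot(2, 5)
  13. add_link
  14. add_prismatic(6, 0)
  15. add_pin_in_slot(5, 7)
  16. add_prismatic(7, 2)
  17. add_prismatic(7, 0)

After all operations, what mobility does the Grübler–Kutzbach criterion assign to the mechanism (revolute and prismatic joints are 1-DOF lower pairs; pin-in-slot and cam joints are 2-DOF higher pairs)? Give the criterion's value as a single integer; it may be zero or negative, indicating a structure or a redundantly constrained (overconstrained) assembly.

L=1 J1=0 J2=0
add link → L=2 J1=0 J2=0
add link → L=3 J1=0 J2=0
R@0,1 dof=1 J1 → L=3 J1=1 J2=0
add link → L=4 J1=1 J2=0
C@3,1 dof=2 J2 → L=4 J1=1 J2=1
P@2,0 dof=1 J1 → L=4 J1=2 J2=1
add link → L=5 J1=2 J2=1
add link → L=6 J1=2 J2=1
add link → L=7 J1=2 J2=1
PS@4,3 dof=2 J2 → L=7 J1=2 J2=2
PS@5,3 dof=2 J2 → L=7 J1=2 J2=3
PS@2,5 dof=2 J2 → L=7 J1=2 J2=4
add link → L=8 J1=2 J2=4
P@6,0 dof=1 J1 → L=8 J1=3 J2=4
PS@5,7 dof=2 J2 → L=8 J1=3 J2=5
P@7,2 dof=1 J1 → L=8 J1=4 J2=5
P@7,0 dof=1 J1 → L=8 J1=5 J2=5
M=3(L−1)−2J1−J2=3·7−2·5−5=6

M = 6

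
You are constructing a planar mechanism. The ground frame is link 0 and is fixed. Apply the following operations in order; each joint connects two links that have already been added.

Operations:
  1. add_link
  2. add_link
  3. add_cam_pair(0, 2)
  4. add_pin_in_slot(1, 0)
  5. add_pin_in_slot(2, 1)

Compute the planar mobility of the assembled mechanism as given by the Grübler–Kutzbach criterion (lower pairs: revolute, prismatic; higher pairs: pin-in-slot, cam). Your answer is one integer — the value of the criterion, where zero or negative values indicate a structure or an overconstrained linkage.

L=1 J1=0 J2=0
add link → L=2 J1=0 J2=0
add link → L=3 J1=0 J2=0
C@0,2 dof=2 J2 → L=3 J1=0 J2=1
PS@1,0 dof=2 J2 → L=3 J1=0 J2=2
PS@2,1 dof=2 J2 → L=3 J1=0 J2=3
M=3(L−1)−2J1−J2=3·2−2·0−3=3

M = 3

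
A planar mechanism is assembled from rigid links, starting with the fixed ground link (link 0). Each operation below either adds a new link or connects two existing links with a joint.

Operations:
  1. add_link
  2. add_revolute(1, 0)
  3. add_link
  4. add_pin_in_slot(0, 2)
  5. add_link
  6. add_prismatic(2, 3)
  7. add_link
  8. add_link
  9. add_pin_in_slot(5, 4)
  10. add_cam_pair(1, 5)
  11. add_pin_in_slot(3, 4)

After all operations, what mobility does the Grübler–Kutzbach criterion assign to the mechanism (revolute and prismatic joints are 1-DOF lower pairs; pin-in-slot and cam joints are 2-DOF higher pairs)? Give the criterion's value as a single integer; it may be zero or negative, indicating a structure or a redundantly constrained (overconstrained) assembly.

(L,J1,J2)=(1,0,0); link0 fixed
link1: (2,0,0)
R 1-0 [J1]: (2,1,0)
link2: (3,1,0)
PS 0-2 [J2]: (3,1,1)
link3: (4,1,1)
P 2-3 [J1]: (4,2,1)
link4: (5,2,1)
link5: (6,2,1)
PS 5-4 [J2]: (6,2,2)
C 1-5 [J2]: (6,2,3)
PS 3-4 [J2]: (6,2,4)
Grübler: 3·5 − 2·2 − 4 = 7

M = 7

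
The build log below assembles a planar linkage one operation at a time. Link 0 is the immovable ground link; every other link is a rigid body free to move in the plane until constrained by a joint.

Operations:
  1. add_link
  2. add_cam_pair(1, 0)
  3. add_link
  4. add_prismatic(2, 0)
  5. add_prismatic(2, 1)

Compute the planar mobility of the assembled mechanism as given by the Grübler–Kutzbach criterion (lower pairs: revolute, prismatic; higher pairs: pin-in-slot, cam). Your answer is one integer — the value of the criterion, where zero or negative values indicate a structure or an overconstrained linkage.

M = 1

[1;0;0] (link 0 is ground)
L+ [2;0;0]
C(1,0)∈J2 [2;0;1]
L+ [3;0;1]
P(2,0)∈J1 [3;1;1]
P(2,1)∈J1 [3;2;1]
mobility = 6 − 4 − 1 = 1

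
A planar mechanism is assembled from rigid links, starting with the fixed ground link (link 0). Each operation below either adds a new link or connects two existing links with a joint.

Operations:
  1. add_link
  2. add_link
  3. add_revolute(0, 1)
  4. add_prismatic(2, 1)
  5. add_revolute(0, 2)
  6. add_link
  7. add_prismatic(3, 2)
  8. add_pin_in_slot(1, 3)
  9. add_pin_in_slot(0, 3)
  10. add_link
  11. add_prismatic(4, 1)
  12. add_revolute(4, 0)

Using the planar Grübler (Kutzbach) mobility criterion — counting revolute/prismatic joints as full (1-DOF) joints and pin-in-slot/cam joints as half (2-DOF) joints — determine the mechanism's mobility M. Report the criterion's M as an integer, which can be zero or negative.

M = -2

L=1 J1=0 J2=0
add link → L=2 J1=0 J2=0
add link → L=3 J1=0 J2=0
R@0,1 dof=1 J1 → L=3 J1=1 J2=0
P@2,1 dof=1 J1 → L=3 J1=2 J2=0
R@0,2 dof=1 J1 → L=3 J1=3 J2=0
add link → L=4 J1=3 J2=0
P@3,2 dof=1 J1 → L=4 J1=4 J2=0
PS@1,3 dof=2 J2 → L=4 J1=4 J2=1
PS@0,3 dof=2 J2 → L=4 J1=4 J2=2
add link → L=5 J1=4 J2=2
P@4,1 dof=1 J1 → L=5 J1=5 J2=2
R@4,0 dof=1 J1 → L=5 J1=6 J2=2
M=3(L−1)−2J1−J2=3·4−2·6−2=-2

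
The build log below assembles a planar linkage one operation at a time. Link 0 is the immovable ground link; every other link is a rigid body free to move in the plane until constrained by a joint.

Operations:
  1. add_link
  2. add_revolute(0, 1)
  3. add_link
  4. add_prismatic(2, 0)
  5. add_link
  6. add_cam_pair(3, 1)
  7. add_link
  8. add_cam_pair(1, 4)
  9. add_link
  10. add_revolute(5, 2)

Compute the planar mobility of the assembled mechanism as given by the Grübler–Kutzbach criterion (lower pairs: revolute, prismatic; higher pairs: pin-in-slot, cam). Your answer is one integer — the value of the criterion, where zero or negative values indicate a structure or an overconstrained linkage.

M = 7

[1;0;0] (link 0 is ground)
L+ [2;0;0]
R(0,1)∈J1 [2;1;0]
L+ [3;1;0]
P(2,0)∈J1 [3;2;0]
L+ [4;2;0]
C(3,1)∈J2 [4;2;1]
L+ [5;2;1]
C(1,4)∈J2 [5;2;2]
L+ [6;2;2]
R(5,2)∈J1 [6;3;2]
mobility = 15 − 6 − 2 = 7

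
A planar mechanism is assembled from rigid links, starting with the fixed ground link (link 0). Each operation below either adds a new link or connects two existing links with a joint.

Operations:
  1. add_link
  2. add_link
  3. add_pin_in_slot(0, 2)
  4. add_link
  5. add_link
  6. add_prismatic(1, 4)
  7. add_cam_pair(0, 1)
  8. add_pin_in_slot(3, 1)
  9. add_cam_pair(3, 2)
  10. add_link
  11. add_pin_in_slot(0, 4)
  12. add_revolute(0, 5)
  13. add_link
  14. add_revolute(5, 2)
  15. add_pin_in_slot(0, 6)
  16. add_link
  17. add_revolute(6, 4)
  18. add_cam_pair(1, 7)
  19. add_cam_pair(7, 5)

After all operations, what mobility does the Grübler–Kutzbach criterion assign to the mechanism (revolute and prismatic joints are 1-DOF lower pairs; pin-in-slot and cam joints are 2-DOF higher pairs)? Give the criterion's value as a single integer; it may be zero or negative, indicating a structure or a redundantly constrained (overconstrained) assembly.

M = 5

[1;0;0] (link 0 is ground)
L+ [2;0;0]
L+ [3;0;0]
PS(0,2)∈J2 [3;0;1]
L+ [4;0;1]
L+ [5;0;1]
P(1,4)∈J1 [5;1;1]
C(0,1)∈J2 [5;1;2]
PS(3,1)∈J2 [5;1;3]
C(3,2)∈J2 [5;1;4]
L+ [6;1;4]
PS(0,4)∈J2 [6;1;5]
R(0,5)∈J1 [6;2;5]
L+ [7;2;5]
R(5,2)∈J1 [7;3;5]
PS(0,6)∈J2 [7;3;6]
L+ [8;3;6]
R(6,4)∈J1 [8;4;6]
C(1,7)∈J2 [8;4;7]
C(7,5)∈J2 [8;4;8]
mobility = 21 − 8 − 8 = 5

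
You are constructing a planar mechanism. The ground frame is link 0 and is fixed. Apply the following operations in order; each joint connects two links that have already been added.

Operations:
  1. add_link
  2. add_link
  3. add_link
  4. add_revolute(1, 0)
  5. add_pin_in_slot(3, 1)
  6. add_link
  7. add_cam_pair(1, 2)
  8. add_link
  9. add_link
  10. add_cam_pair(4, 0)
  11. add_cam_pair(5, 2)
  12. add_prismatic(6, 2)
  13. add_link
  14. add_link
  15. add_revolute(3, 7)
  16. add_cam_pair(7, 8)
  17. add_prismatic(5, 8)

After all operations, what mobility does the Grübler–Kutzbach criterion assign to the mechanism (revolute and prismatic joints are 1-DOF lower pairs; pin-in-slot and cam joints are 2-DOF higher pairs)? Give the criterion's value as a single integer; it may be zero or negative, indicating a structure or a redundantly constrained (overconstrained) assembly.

(L,J1,J2)=(1,0,0); link0 fixed
link1: (2,0,0)
link2: (3,0,0)
link3: (4,0,0)
R 1-0 [J1]: (4,1,0)
PS 3-1 [J2]: (4,1,1)
link4: (5,1,1)
C 1-2 [J2]: (5,1,2)
link5: (6,1,2)
link6: (7,1,2)
C 4-0 [J2]: (7,1,3)
C 5-2 [J2]: (7,1,4)
P 6-2 [J1]: (7,2,4)
link7: (8,2,4)
link8: (9,2,4)
R 3-7 [J1]: (9,3,4)
C 7-8 [J2]: (9,3,5)
P 5-8 [J1]: (9,4,5)
Grübler: 3·8 − 2·4 − 5 = 11

M = 11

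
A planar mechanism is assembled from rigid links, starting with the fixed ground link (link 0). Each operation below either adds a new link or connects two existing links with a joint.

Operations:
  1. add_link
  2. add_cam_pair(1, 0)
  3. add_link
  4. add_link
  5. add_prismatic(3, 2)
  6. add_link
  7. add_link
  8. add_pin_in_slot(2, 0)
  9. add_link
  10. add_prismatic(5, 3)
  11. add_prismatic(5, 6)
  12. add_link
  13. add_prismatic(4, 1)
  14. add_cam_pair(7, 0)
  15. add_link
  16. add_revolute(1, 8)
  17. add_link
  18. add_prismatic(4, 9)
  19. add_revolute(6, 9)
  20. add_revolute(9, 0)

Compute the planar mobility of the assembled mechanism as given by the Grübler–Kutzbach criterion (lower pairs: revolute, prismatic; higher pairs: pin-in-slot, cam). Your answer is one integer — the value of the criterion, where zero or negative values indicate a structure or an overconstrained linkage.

(L,J1,J2)=(1,0,0); link0 fixed
link1: (2,0,0)
C 1-0 [J2]: (2,0,1)
link2: (3,0,1)
link3: (4,0,1)
P 3-2 [J1]: (4,1,1)
link4: (5,1,1)
link5: (6,1,1)
PS 2-0 [J2]: (6,1,2)
link6: (7,1,2)
P 5-3 [J1]: (7,2,2)
P 5-6 [J1]: (7,3,2)
link7: (8,3,2)
P 4-1 [J1]: (8,4,2)
C 7-0 [J2]: (8,4,3)
link8: (9,4,3)
R 1-8 [J1]: (9,5,3)
link9: (10,5,3)
P 4-9 [J1]: (10,6,3)
R 6-9 [J1]: (10,7,3)
R 9-0 [J1]: (10,8,3)
Grübler: 3·9 − 2·8 − 3 = 8

M = 8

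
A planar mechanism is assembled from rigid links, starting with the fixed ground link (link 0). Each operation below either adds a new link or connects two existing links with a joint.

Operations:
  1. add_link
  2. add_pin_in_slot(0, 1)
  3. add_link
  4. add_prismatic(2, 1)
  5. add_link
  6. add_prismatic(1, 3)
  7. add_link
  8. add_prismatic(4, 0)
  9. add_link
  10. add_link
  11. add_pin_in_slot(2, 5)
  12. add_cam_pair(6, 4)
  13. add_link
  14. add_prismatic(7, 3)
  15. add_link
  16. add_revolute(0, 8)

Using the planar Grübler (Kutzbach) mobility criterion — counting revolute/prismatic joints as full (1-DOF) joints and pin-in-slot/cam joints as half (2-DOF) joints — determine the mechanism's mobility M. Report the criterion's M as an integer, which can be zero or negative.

M = 11

link 0 = ground. State L|J1|J2 = 1|0|0
+link1  2|0|0
PS(0,1) f=2→J2  2|0|1
+link2  3|0|1
P(2,1) f=1→J1  3|1|1
+link3  4|1|1
P(1,3) f=1→J1  4|2|1
+link4  5|2|1
P(4,0) f=1→J1  5|3|1
+link5  6|3|1
+link6  7|3|1
PS(2,5) f=2→J2  7|3|2
C(6,4) f=2→J2  7|3|3
+link7  8|3|3
P(7,3) f=1→J1  8|4|3
+link8  9|4|3
R(0,8) f=1→J1  9|5|3
M = 3(9−1)−2·5−3 = 24−10−3 = 11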